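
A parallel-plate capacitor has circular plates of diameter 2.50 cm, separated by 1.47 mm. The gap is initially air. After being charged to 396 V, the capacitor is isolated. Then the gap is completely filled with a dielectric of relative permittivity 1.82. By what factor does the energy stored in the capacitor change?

Isolated ⇒ Q is held fixed.
C₂ = 1.82 C₁ and U = Q²/(2C), so U₂/U₁ = C₁/C₂ = 0.549.

0.549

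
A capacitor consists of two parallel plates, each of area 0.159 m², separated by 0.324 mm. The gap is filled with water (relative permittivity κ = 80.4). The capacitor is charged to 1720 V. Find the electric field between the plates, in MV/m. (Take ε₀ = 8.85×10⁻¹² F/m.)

E ≈ 5.31 MV/m

E = V/d = 1720 / 3.24×10⁻⁴ = 5.31×10⁶ V/m.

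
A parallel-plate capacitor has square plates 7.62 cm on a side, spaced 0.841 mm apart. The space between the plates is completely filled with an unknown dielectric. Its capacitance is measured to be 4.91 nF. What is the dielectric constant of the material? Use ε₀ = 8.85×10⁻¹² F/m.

A = (7.62 cm)² = 5.81×10⁻³ m².
κ = Cd/(ε₀A) = 4.91×10⁻⁹ × 8.41×10⁻⁴ / (8.85×10⁻¹² × 5.81×10⁻³) = 80.4.

80.4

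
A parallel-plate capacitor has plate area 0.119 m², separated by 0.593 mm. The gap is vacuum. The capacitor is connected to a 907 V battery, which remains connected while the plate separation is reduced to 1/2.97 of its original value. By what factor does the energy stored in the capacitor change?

Battery connected ⇒ V is held fixed.
C₂ = 2.97 C₁ and U = ½CV², so U₂/U₁ = C₂/C₁ = 2.97.

U₂/U₁ ≈ 2.97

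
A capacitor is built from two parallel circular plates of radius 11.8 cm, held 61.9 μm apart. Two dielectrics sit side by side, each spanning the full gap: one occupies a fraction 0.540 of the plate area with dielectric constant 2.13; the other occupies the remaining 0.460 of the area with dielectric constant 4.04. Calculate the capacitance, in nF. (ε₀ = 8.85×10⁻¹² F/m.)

A = π(11.8 cm)² = 4.37×10⁻² m².
Side-by-side slabs ⇒ two capacitors in parallel, each spanning the full gap.
C₁ = κ₁ε₀A₁/d = 2.13 × 8.85×10⁻¹² × 2.36×10⁻² / 6.19×10⁻⁵ = 7.19×10⁻⁹ F.
C₂ = κ₂ε₀A₂/d = 4.04 × 8.85×10⁻¹² × 2.01×10⁻² / 6.19×10⁻⁵ = 1.16×10⁻⁸ F.
C = C₁ + C₂ = 1.88×10⁻⁸ F.

C ≈ 18.8 nF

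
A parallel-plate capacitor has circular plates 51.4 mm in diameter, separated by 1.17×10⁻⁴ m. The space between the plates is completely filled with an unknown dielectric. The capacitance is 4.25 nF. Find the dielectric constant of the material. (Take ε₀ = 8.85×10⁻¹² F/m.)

κ ≈ 27.1

A = π(51.4/2 mm)² = 2.07×10⁻³ m².
κ = Cd/(ε₀A) = 4.25×10⁻⁹ × 1.17×10⁻⁴ / (8.85×10⁻¹² × 2.07×10⁻³) = 27.1.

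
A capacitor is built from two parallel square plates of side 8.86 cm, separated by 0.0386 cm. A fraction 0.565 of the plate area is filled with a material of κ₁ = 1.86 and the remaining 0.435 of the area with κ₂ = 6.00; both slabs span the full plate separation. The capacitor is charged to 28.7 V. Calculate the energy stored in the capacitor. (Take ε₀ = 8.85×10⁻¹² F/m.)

271 nJ

A = (8.86 cm)² = 7.85×10⁻³ m².
Side-by-side slabs ⇒ two capacitors in parallel, each spanning the full gap.
C₁ = κ₁ε₀A₁/d = 1.86 × 8.85×10⁻¹² × 4.44×10⁻³ / 3.86×10⁻⁴ = 1.89×10⁻¹⁰ F.
C₂ = κ₂ε₀A₂/d = 6.00 × 8.85×10⁻¹² × 3.41×10⁻³ / 3.86×10⁻⁴ = 4.70×10⁻¹⁰ F.
C = C₁ + C₂ = 6.59×10⁻¹⁰ F.
U = ½CV² = ½ × 6.59×10⁻¹⁰ × (28.7)² = 2.71×10⁻⁷ J.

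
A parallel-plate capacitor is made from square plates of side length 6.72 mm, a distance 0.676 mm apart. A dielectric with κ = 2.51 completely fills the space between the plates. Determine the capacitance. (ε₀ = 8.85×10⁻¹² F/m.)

1.48 pF

A = (6.72 mm)² = 4.52×10⁻⁵ m².
C = κε₀A/d = 2.51 × 8.85×10⁻¹² × 4.52×10⁻⁵ / 6.76×10⁻⁴ = 1.48×10⁻¹² F.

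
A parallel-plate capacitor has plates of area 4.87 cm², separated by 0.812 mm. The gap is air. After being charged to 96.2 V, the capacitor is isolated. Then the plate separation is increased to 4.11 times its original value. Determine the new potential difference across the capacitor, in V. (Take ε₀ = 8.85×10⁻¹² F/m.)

A = 4.87 cm² = 4.87×10⁻⁴ m².
Initially C₁ = ε₀A/d = 8.85×10⁻¹² × 4.87×10⁻⁴ / 8.12×10⁻⁴ = 5.31×10⁻¹² F.
V₁ = 96.2 V.
Isolated ⇒ Q is held fixed. C₂ = 0.243 C₁ and V = Q/C, so V₂/V₁ = C₁/C₂ = 4.11.
V₂ = 4.11 × 96.2 = 3.95×10² V.

V ≈ 395 V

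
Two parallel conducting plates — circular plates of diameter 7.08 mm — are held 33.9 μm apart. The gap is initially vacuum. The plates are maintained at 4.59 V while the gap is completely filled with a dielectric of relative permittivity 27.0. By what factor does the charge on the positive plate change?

27.0

Battery connected ⇒ V is held fixed.
C₂ = 27.0 C₁ and Q = CV, so Q₂/Q₁ = C₂/C₁ = 27.0.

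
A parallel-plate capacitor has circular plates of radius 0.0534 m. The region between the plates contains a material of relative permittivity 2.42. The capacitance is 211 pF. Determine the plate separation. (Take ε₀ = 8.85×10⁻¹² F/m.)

d ≈ 0.909 mm

A = π(0.0534 m)² = 8.96×10⁻³ m².
d = κε₀A/C = 2.42 × 8.85×10⁻¹² × 8.96×10⁻³ / 2.11×10⁻¹⁰ = 9.09×10⁻⁴ m.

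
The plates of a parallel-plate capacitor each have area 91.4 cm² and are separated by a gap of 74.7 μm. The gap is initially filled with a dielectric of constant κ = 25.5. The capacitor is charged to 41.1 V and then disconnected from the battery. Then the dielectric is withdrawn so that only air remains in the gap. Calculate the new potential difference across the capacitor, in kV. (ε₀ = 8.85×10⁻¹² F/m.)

V ≈ 1.05 kV

A = 91.4 cm² = 9.14×10⁻³ m².
Initially C₁ = κε₀A/d = 25.5 × 8.85×10⁻¹² × 9.14×10⁻³ / 7.47×10⁻⁵ = 2.76×10⁻⁸ F.
V₁ = 41.1 V.
Isolated ⇒ Q is held fixed. C₂ = 0.0392 C₁ and V = Q/C, so V₂/V₁ = C₁/C₂ = 25.5.
V₂ = 25.5 × 41.1 = 1.05×10³ V.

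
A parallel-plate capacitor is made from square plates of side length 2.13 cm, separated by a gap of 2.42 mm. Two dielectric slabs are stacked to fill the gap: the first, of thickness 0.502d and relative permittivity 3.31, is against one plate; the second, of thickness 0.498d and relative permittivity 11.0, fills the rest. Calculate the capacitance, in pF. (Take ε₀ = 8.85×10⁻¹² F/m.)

C ≈ 8.42 pF

A = (2.13 cm)² = 4.54×10⁻⁴ m².
Stacked slabs ⇒ two capacitors in series, each with the full plate area.
C₁ = κ₁ε₀A/d₁ = 3.31 × 8.85×10⁻¹² × 4.54×10⁻⁴ / 1.21×10⁻³ = 1.09×10⁻¹¹ F.
C₂ = κ₂ε₀A/d₂ = 11.0 × 8.85×10⁻¹² × 4.54×10⁻⁴ / 1.21×10⁻³ = 3.66×10⁻¹¹ F.
C = (1/C₁ + 1/C₂)⁻¹ = 8.42×10⁻¹² F.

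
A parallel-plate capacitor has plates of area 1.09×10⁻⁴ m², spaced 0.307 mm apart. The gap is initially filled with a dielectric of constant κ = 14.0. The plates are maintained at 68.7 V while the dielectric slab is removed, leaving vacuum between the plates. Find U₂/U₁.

0.0714

Battery connected ⇒ V is held fixed.
C₂ = 0.0714 C₁ and U = ½CV², so U₂/U₁ = C₂/C₁ = 0.0714.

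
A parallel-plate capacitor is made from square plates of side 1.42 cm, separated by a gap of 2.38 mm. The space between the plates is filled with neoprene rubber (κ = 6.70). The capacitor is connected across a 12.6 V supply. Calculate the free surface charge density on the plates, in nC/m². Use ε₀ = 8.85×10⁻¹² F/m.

A = (1.42 cm)² = 2.02×10⁻⁴ m².
C = κε₀A/d = 6.70 × 8.85×10⁻¹² × 2.02×10⁻⁴ / 2.38×10⁻³ = 5.02×10⁻¹² F.
σ = Q/A = CV/A = 5.02×10⁻¹² × 12.6 / 2.02×10⁻⁴ = 3.14×10⁻⁷ C/m².

314 nC/m²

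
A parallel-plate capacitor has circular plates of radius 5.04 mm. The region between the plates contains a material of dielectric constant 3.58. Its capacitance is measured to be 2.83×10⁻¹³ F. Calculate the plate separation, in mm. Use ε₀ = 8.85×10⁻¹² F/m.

A = π(5.04 mm)² = 7.98×10⁻⁵ m².
d = κε₀A/C = 3.58 × 8.85×10⁻¹² × 7.98×10⁻⁵ / 2.83×10⁻¹³ = 8.93×10⁻³ m.

8.93 mm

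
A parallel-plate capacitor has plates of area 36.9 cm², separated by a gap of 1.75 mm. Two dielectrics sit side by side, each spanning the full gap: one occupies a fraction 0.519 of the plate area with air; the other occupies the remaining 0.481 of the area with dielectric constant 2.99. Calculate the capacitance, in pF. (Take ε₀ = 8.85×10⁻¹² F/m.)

A = 36.9 cm² = 3.69×10⁻³ m².
Side-by-side slabs ⇒ two capacitors in parallel, each spanning the full gap.
C₁ = κ₁ε₀A₁/d = 1.00 × 8.85×10⁻¹² × 1.92×10⁻³ / 1.75×10⁻³ = 9.68×10⁻¹² F.
C₂ = κ₂ε₀A₂/d = 2.99 × 8.85×10⁻¹² × 1.77×10⁻³ / 1.75×10⁻³ = 2.68×10⁻¹¹ F.
C = C₁ + C₂ = 3.65×10⁻¹¹ F.

36.5 pF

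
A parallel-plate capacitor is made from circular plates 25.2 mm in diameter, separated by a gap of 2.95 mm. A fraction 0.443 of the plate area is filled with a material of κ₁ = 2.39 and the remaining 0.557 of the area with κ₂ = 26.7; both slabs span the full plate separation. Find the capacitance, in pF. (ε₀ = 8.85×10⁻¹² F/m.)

C ≈ 23.8 pF

A = π(25.2/2 mm)² = 4.99×10⁻⁴ m².
Side-by-side slabs ⇒ two capacitors in parallel, each spanning the full gap.
C₁ = κ₁ε₀A₁/d = 2.39 × 8.85×10⁻¹² × 2.21×10⁻⁴ / 2.95×10⁻³ = 1.58×10⁻¹² F.
C₂ = κ₂ε₀A₂/d = 26.7 × 8.85×10⁻¹² × 2.78×10⁻⁴ / 2.95×10⁻³ = 2.23×10⁻¹¹ F.
C = C₁ + C₂ = 2.38×10⁻¹¹ F.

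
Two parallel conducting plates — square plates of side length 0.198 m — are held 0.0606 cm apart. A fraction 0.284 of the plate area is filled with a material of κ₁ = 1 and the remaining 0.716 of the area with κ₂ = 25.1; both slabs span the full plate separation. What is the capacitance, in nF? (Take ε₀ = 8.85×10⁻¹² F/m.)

A = (0.198 m)² = 3.92×10⁻² m².
Side-by-side slabs ⇒ two capacitors in parallel, each spanning the full gap.
C₁ = κ₁ε₀A₁/d = 1.00 × 8.85×10⁻¹² × 1.11×10⁻² / 6.06×10⁻⁴ = 1.63×10⁻¹⁰ F.
C₂ = κ₂ε₀A₂/d = 25.1 × 8.85×10⁻¹² × 2.81×10⁻² / 6.06×10⁻⁴ = 1.03×10⁻⁸ F.
C = C₁ + C₂ = 1.05×10⁻⁸ F.

C ≈ 10.5 nF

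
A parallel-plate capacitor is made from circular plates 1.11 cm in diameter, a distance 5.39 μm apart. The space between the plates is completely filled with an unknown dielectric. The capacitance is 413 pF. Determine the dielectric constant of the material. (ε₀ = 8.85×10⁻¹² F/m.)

2.60

A = π(1.11/2 cm)² = 9.68×10⁻⁵ m².
κ = Cd/(ε₀A) = 4.13×10⁻¹⁰ × 5.39×10⁻⁶ / (8.85×10⁻¹² × 9.68×10⁻⁵) = 2.60.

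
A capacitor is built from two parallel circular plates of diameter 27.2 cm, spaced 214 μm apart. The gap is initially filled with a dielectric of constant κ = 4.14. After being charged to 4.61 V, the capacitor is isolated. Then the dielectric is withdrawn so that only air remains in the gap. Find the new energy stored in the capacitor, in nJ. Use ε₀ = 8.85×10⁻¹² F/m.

U ≈ 438 nJ

A = π(27.2/2 cm)² = 5.81×10⁻² m².
Initially C₁ = κε₀A/d = 4.14 × 8.85×10⁻¹² × 5.81×10⁻² / 2.14×10⁻⁴ = 9.95×10⁻⁹ F.
U₁ = 1.06×10⁻⁷ J.
Isolated ⇒ Q is held fixed. C₂ = 0.242 C₁ and U = Q²/(2C), so U₂/U₁ = C₁/C₂ = 4.14.
U₂ = 4.14 × 1.06×10⁻⁷ = 4.38×10⁻⁷ J.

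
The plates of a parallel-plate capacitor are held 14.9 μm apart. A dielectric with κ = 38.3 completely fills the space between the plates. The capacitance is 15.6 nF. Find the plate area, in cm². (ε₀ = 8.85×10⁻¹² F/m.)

6.86 cm²

A = Cd/(κε₀) = 1.56×10⁻⁸ × 1.49×10⁻⁵ / (38.3 × 8.85×10⁻¹²) = 6.86×10⁻⁴ m².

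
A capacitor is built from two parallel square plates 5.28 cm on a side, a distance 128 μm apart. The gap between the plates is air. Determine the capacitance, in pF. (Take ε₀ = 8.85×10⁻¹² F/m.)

C ≈ 193 pF

A = (5.28 cm)² = 2.79×10⁻³ m².
C = ε₀A/d = 8.85×10⁻¹² × 2.79×10⁻³ / 1.28×10⁻⁴ = 1.93×10⁻¹⁰ F.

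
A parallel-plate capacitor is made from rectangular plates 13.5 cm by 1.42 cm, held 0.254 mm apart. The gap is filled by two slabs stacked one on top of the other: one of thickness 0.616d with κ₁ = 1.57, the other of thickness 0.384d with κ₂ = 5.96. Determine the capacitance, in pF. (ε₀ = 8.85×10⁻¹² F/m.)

A = 13.5 × 1.42 cm² = 1.92×10⁻³ m².
Stacked slabs ⇒ two capacitors in series, each with the full plate area.
C₁ = κ₁ε₀A/d₁ = 1.57 × 8.85×10⁻¹² × 1.92×10⁻³ / 1.56×10⁻⁴ = 1.70×10⁻¹⁰ F.
C₂ = κ₂ε₀A/d₂ = 5.96 × 8.85×10⁻¹² × 1.92×10⁻³ / 9.75×10⁻⁵ = 1.04×10⁻⁹ F.
C = (1/C₁ + 1/C₂)⁻¹ = 1.46×10⁻¹⁰ F.

C ≈ 146 pF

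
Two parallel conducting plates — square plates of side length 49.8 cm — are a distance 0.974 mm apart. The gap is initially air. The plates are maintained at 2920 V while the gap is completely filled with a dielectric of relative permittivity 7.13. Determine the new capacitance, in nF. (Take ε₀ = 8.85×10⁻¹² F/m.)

A = (49.8 cm)² = 0.248 m².
Initially C₁ = ε₀A/d = 8.85×10⁻¹² × 0.248 / 9.74×10⁻⁴ = 2.25×10⁻⁹ F.
C = κε₀A/d scales with κ, so C₂/C₁ = κ = 7.13.
C₂ = 7.13 × 2.25×10⁻⁹ = 1.61×10⁻⁸ F.

16.1 nF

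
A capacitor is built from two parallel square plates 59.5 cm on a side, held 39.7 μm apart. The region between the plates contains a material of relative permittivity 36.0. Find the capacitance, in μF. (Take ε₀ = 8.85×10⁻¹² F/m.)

2.84 μF

A = (59.5 cm)² = 0.354 m².
C = κε₀A/d = 36.0 × 8.85×10⁻¹² × 0.354 / 3.97×10⁻⁵ = 2.84×10⁻⁶ F.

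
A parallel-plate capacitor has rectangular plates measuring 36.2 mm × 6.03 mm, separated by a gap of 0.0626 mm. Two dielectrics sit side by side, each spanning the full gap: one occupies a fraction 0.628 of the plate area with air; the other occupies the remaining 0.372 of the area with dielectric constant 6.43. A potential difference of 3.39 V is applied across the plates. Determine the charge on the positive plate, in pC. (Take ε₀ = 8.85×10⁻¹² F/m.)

Q ≈ 316 pC

A = 36.2 × 6.03 mm² = 2.18×10⁻⁴ m².
Side-by-side slabs ⇒ two capacitors in parallel, each spanning the full gap.
C₁ = κ₁ε₀A₁/d = 1.00 × 8.85×10⁻¹² × 1.37×10⁻⁴ / 6.26×10⁻⁵ = 1.94×10⁻¹¹ F.
C₂ = κ₂ε₀A₂/d = 6.43 × 8.85×10⁻¹² × 8.12×10⁻⁵ / 6.26×10⁻⁵ = 7.38×10⁻¹¹ F.
C = C₁ + C₂ = 9.32×10⁻¹¹ F.
Q = CV = 9.32×10⁻¹¹ × 3.39 = 3.16×10⁻¹⁰ C.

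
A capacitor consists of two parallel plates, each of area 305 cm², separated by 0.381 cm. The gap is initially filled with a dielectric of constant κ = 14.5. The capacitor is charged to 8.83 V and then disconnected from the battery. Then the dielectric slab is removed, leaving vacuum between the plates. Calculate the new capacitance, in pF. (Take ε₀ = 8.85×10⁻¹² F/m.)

C ≈ 70.8 pF

A = 305 cm² = 3.05×10⁻² m².
Initially C₁ = κε₀A/d = 14.5 × 8.85×10⁻¹² × 3.05×10⁻² / 3.81×10⁻³ = 1.03×10⁻⁹ F.
C = κε₀A/d scales with κ, so C₂/C₁ = 1/κ = 1/14.5 = 0.0690.
C₂ = 0.0690 × 1.03×10⁻⁹ = 7.08×10⁻¹¹ F.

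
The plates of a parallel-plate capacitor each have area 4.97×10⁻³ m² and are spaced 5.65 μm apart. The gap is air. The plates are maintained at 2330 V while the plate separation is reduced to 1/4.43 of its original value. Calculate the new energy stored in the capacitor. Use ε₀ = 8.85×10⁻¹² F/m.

U ≈ 93.6 mJ

Initially C₁ = ε₀A/d = 8.85×10⁻¹² × 4.97×10⁻³ / 5.65×10⁻⁶ = 7.78×10⁻⁹ F.
U₁ = 2.11×10⁻² J.
Battery connected ⇒ V is held fixed. C₂ = 4.43 C₁ and U = ½CV², so U₂/U₁ = C₂/C₁ = 4.43.
U₂ = 4.43 × 2.11×10⁻² = 9.36×10⁻² J.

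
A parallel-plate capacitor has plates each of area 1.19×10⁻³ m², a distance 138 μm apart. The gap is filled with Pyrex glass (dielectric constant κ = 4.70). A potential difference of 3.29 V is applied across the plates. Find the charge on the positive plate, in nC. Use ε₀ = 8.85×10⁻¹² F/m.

C = κε₀A/d = 4.70 × 8.85×10⁻¹² × 1.19×10⁻³ / 1.38×10⁻⁴ = 3.59×10⁻¹⁰ F.
Q = CV = 3.59×10⁻¹⁰ × 3.29 = 1.18×10⁻⁹ C.

1.18 nC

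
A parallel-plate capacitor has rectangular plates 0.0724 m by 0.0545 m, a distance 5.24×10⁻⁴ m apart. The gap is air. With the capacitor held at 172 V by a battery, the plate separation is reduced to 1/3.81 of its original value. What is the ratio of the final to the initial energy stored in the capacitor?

Battery connected ⇒ V is held fixed.
C₂ = 3.81 C₁ and U = ½CV², so U₂/U₁ = C₂/C₁ = 3.81.

3.81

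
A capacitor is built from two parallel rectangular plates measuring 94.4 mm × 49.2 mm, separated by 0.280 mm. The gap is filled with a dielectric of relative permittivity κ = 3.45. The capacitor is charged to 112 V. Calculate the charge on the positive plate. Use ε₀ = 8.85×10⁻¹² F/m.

Q ≈ 56.7 nC

A = 94.4 × 49.2 mm² = 4.64×10⁻³ m².
C = κε₀A/d = 3.45 × 8.85×10⁻¹² × 4.64×10⁻³ / 2.80×10⁻⁴ = 5.06×10⁻¹⁰ F.
Q = CV = 5.06×10⁻¹⁰ × 112 = 5.67×10⁻⁸ C.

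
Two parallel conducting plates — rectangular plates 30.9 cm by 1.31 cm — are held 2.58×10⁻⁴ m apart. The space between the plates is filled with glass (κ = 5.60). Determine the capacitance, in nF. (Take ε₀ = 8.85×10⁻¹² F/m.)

A = 30.9 × 1.31 cm² = 4.05×10⁻³ m².
C = κε₀A/d = 5.60 × 8.85×10⁻¹² × 4.05×10⁻³ / 2.58×10⁻⁴ = 7.78×10⁻¹⁰ F.

0.778 nF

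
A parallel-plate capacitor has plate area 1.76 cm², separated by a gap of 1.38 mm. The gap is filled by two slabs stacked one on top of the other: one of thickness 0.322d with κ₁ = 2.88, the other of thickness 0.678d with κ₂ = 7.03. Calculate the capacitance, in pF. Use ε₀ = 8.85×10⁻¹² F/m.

5.42 pF

A = 1.76 cm² = 1.76×10⁻⁴ m².
Stacked slabs ⇒ two capacitors in series, each with the full plate area.
C₁ = κ₁ε₀A/d₁ = 2.88 × 8.85×10⁻¹² × 1.76×10⁻⁴ / 4.44×10⁻⁴ = 1.01×10⁻¹¹ F.
C₂ = κ₂ε₀A/d₂ = 7.03 × 8.85×10⁻¹² × 1.76×10⁻⁴ / 9.36×10⁻⁴ = 1.17×10⁻¹¹ F.
C = (1/C₁ + 1/C₂)⁻¹ = 5.42×10⁻¹² F.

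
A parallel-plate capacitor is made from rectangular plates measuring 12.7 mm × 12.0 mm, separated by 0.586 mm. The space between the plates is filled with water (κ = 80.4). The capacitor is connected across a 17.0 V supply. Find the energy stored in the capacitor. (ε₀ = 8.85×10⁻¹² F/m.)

26.7 nJ

A = 12.7 × 12.0 mm² = 1.52×10⁻⁴ m².
C = κε₀A/d = 80.4 × 8.85×10⁻¹² × 1.52×10⁻⁴ / 5.86×10⁻⁴ = 1.85×10⁻¹⁰ F.
U = ½CV² = ½ × 1.85×10⁻¹⁰ × (17.0)² = 2.67×10⁻⁸ J.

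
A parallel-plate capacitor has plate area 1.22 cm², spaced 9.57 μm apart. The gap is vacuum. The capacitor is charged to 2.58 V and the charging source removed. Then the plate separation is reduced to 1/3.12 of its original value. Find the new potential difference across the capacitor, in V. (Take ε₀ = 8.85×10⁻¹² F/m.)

A = 1.22 cm² = 1.22×10⁻⁴ m².
Initially C₁ = ε₀A/d = 8.85×10⁻¹² × 1.22×10⁻⁴ / 9.57×10⁻⁶ = 1.13×10⁻¹⁰ F.
V₁ = 2.58 V.
Isolated ⇒ Q is held fixed. C₂ = 3.12 C₁ and V = Q/C, so V₂/V₁ = C₁/C₂ = 0.321.
V₂ = 0.321 × 2.58 = 0.827 V.

0.827 V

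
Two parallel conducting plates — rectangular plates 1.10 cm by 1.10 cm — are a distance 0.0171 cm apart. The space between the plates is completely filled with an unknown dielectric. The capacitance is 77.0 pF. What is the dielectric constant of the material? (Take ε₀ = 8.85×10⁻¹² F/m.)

12.3

A = 1.10 × 1.10 cm² = 1.21×10⁻⁴ m².
κ = Cd/(ε₀A) = 7.70×10⁻¹¹ × 1.71×10⁻⁴ / (8.85×10⁻¹² × 1.21×10⁻⁴) = 12.3.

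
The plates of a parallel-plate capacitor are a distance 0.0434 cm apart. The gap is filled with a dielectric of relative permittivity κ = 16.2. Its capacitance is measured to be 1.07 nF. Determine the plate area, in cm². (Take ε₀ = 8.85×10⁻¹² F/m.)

A = Cd/(κε₀) = 1.07×10⁻⁹ × 4.34×10⁻⁴ / (16.2 × 8.85×10⁻¹²) = 3.24×10⁻³ m².

32.4 cm²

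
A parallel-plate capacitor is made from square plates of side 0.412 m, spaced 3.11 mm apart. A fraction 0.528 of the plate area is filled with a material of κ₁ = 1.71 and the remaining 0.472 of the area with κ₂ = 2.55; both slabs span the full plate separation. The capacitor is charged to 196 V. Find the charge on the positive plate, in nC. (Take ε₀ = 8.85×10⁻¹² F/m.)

199 nC

A = (0.412 m)² = 0.170 m².
Side-by-side slabs ⇒ two capacitors in parallel, each spanning the full gap.
C₁ = κ₁ε₀A₁/d = 1.71 × 8.85×10⁻¹² × 8.96×10⁻² / 3.11×10⁻³ = 4.36×10⁻¹⁰ F.
C₂ = κ₂ε₀A₂/d = 2.55 × 8.85×10⁻¹² × 8.01×10⁻² / 3.11×10⁻³ = 5.81×10⁻¹⁰ F.
C = C₁ + C₂ = 1.02×10⁻⁹ F.
Q = CV = 1.02×10⁻⁹ × 196 = 1.99×10⁻⁷ C.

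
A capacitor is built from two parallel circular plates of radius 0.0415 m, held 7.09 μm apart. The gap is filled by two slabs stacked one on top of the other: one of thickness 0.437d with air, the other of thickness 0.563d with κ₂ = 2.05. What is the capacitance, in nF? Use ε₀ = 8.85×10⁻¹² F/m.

C ≈ 9.49 nF

A = π(0.0415 m)² = 5.41×10⁻³ m².
Stacked slabs ⇒ two capacitors in series, each with the full plate area.
C₁ = κ₁ε₀A/d₁ = 1.00 × 8.85×10⁻¹² × 5.41×10⁻³ / 3.10×10⁻⁶ = 1.55×10⁻⁸ F.
C₂ = κ₂ε₀A/d₂ = 2.05 × 8.85×10⁻¹² × 5.41×10⁻³ / 3.99×10⁻⁶ = 2.46×10⁻⁸ F.
C = (1/C₁ + 1/C₂)⁻¹ = 9.49×10⁻⁹ F.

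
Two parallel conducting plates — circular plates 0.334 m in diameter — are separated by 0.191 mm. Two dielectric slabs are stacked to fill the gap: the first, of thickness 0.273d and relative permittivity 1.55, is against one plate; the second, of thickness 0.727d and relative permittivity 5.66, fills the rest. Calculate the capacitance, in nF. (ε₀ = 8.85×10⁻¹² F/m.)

C ≈ 13.3 nF

A = π(0.334/2 m)² = 8.76×10⁻² m².
Stacked slabs ⇒ two capacitors in series, each with the full plate area.
C₁ = κ₁ε₀A/d₁ = 1.55 × 8.85×10⁻¹² × 8.76×10⁻² / 5.21×10⁻⁵ = 2.30×10⁻⁸ F.
C₂ = κ₂ε₀A/d₂ = 5.66 × 8.85×10⁻¹² × 8.76×10⁻² / 1.39×10⁻⁴ = 3.16×10⁻⁸ F.
C = (1/C₁ + 1/C₂)⁻¹ = 1.33×10⁻⁸ F.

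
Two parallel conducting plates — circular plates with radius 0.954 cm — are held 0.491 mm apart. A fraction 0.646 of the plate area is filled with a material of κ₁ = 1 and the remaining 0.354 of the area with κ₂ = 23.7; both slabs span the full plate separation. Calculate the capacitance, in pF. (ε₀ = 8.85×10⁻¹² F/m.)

C ≈ 46.6 pF

A = π(0.954 cm)² = 2.86×10⁻⁴ m².
Side-by-side slabs ⇒ two capacitors in parallel, each spanning the full gap.
C₁ = κ₁ε₀A₁/d = 1.00 × 8.85×10⁻¹² × 1.85×10⁻⁴ / 4.91×10⁻⁴ = 3.33×10⁻¹² F.
C₂ = κ₂ε₀A₂/d = 23.7 × 8.85×10⁻¹² × 1.01×10⁻⁴ / 4.91×10⁻⁴ = 4.32×10⁻¹¹ F.
C = C₁ + C₂ = 4.66×10⁻¹¹ F.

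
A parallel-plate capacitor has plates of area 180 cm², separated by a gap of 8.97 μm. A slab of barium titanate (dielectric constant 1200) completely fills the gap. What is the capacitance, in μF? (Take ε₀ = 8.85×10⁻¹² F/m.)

A = 180 cm² = 1.80×10⁻² m².
C = κε₀A/d = 1200 × 8.85×10⁻¹² × 1.80×10⁻² / 8.97×10⁻⁶ = 2.13×10⁻⁵ F.

C ≈ 21.3 μF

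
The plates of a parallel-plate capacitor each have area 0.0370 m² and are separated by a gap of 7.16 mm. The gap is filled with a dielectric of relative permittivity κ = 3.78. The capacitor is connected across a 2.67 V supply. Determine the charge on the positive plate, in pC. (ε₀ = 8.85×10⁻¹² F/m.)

462 pC

C = κε₀A/d = 3.78 × 8.85×10⁻¹² × 3.70×10⁻² / 7.16×10⁻³ = 1.73×10⁻¹⁰ F.
Q = CV = 1.73×10⁻¹⁰ × 2.67 = 4.62×10⁻¹⁰ C.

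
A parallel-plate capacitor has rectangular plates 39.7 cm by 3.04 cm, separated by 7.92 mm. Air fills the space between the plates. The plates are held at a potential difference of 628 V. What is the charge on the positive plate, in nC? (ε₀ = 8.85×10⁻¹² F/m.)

A = 39.7 × 3.04 cm² = 1.21×10⁻² m².
C = ε₀A/d = 8.85×10⁻¹² × 1.21×10⁻² / 7.92×10⁻³ = 1.35×10⁻¹¹ F.
Q = CV = 1.35×10⁻¹¹ × 628 = 8.47×10⁻⁹ C.

Q ≈ 8.47 nC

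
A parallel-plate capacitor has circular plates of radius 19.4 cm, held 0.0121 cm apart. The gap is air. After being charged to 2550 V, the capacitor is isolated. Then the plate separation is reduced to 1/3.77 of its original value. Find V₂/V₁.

V₂/V₁ ≈ 0.265

Isolated ⇒ Q is held fixed.
C₂ = 3.77 C₁ and V = Q/C, so V₂/V₁ = C₁/C₂ = 0.265.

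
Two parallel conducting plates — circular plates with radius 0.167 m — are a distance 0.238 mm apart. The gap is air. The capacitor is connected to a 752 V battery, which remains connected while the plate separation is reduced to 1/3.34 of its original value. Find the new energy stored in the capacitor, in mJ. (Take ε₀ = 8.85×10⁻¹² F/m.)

A = π(0.167 m)² = 8.76×10⁻² m².
Initially C₁ = ε₀A/d = 8.85×10⁻¹² × 8.76×10⁻² / 2.38×10⁻⁴ = 3.26×10⁻⁹ F.
U₁ = 9.21×10⁻⁴ J.
Battery connected ⇒ V is held fixed. C₂ = 3.34 C₁ and U = ½CV², so U₂/U₁ = C₂/C₁ = 3.34.
U₂ = 3.34 × 9.21×10⁻⁴ = 3.08×10⁻³ J.

U ≈ 3.08 mJ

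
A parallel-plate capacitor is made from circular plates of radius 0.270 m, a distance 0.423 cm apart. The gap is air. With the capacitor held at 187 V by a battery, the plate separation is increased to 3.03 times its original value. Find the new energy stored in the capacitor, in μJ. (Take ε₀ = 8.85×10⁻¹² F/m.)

2.76 μJ

A = π(0.270 m)² = 0.229 m².
Initially C₁ = ε₀A/d = 8.85×10⁻¹² × 0.229 / 4.23×10⁻³ = 4.79×10⁻¹⁰ F.
U₁ = 8.38×10⁻⁶ J.
Battery connected ⇒ V is held fixed. C₂ = 0.330 C₁ and U = ½CV², so U₂/U₁ = C₂/C₁ = 0.330.
U₂ = 0.330 × 8.38×10⁻⁶ = 2.76×10⁻⁶ J.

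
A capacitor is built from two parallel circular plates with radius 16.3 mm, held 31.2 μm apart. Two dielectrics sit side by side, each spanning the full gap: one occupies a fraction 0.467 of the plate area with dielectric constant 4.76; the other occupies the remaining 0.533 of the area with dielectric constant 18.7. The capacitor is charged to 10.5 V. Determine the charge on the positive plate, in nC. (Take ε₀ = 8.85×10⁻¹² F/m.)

A = π(16.3 mm)² = 8.35×10⁻⁴ m².
Side-by-side slabs ⇒ two capacitors in parallel, each spanning the full gap.
C₁ = κ₁ε₀A₁/d = 4.76 × 8.85×10⁻¹² × 3.90×10⁻⁴ / 3.12×10⁻⁵ = 5.26×10⁻¹⁰ F.
C₂ = κ₂ε₀A₂/d = 18.7 × 8.85×10⁻¹² × 4.45×10⁻⁴ / 3.12×10⁻⁵ = 2.36×10⁻⁹ F.
C = C₁ + C₂ = 2.89×10⁻⁹ F.
Q = CV = 2.89×10⁻⁹ × 10.5 = 3.03×10⁻⁸ C.

30.3 nC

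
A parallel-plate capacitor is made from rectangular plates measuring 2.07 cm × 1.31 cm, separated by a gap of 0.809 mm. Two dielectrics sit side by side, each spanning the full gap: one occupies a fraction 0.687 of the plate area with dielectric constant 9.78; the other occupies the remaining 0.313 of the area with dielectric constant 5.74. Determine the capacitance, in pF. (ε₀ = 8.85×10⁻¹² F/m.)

25.3 pF

A = 2.07 × 1.31 cm² = 2.71×10⁻⁴ m².
Side-by-side slabs ⇒ two capacitors in parallel, each spanning the full gap.
C₁ = κ₁ε₀A₁/d = 9.78 × 8.85×10⁻¹² × 1.86×10⁻⁴ / 8.09×10⁻⁴ = 1.99×10⁻¹¹ F.
C₂ = κ₂ε₀A₂/d = 5.74 × 8.85×10⁻¹² × 8.49×10⁻⁵ / 8.09×10⁻⁴ = 5.33×10⁻¹² F.
C = C₁ + C₂ = 2.53×10⁻¹¹ F.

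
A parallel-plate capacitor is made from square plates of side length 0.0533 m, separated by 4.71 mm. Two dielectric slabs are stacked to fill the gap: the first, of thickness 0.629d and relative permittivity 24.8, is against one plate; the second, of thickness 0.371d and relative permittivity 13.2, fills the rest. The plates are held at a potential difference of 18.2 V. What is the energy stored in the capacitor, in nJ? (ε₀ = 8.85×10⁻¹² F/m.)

A = (0.0533 m)² = 2.84×10⁻³ m².
Stacked slabs ⇒ two capacitors in series, each with the full plate area.
C₁ = κ₁ε₀A/d₁ = 24.8 × 8.85×10⁻¹² × 2.84×10⁻³ / 2.96×10⁻³ = 2.10×10⁻¹⁰ F.
C₂ = κ₂ε₀A/d₂ = 13.2 × 8.85×10⁻¹² × 2.84×10⁻³ / 1.75×10⁻³ = 1.90×10⁻¹⁰ F.
C = (1/C₁ + 1/C₂)⁻¹ = 9.98×10⁻¹¹ F.
U = ½CV² = ½ × 9.98×10⁻¹¹ × (18.2)² = 1.65×10⁻⁸ J.

16.5 nJ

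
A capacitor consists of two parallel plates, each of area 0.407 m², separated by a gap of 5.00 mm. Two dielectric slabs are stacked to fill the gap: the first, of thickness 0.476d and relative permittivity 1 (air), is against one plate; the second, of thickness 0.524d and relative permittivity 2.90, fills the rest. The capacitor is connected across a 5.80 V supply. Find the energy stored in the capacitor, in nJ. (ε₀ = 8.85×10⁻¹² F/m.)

Stacked slabs ⇒ two capacitors in series, each with the full plate area.
C₁ = κ₁ε₀A/d₁ = 1.00 × 8.85×10⁻¹² × 0.407 / 2.38×10⁻³ = 1.51×10⁻⁹ F.
C₂ = κ₂ε₀A/d₂ = 2.90 × 8.85×10⁻¹² × 0.407 / 2.62×10⁻³ = 3.99×10⁻⁹ F.
C = (1/C₁ + 1/C₂)⁻¹ = 1.10×10⁻⁹ F.
U = ½CV² = ½ × 1.10×10⁻⁹ × (5.80)² = 1.85×10⁻⁸ J.

U ≈ 18.5 nJ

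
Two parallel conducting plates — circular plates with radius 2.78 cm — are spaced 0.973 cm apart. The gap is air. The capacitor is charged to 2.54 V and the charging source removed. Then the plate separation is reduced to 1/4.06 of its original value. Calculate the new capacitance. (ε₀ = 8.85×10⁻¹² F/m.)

A = π(2.78 cm)² = 2.43×10⁻³ m².
Initially C₁ = ε₀A/d = 8.85×10⁻¹² × 2.43×10⁻³ / 9.73×10⁻³ = 2.21×10⁻¹² F.
C = ε₀A/d scales as 1/d, so C₂/C₁ = d₁/d₂ = 4.06.
C₂ = 4.06 × 2.21×10⁻¹² = 8.97×10⁻¹² F.

8.97 pF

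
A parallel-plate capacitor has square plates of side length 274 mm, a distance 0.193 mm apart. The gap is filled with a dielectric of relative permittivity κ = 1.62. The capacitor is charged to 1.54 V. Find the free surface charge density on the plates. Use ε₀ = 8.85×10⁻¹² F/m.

A = (274 mm)² = 7.51×10⁻² m².
C = κε₀A/d = 1.62 × 8.85×10⁻¹² × 7.51×10⁻² / 1.93×10⁻⁴ = 5.58×10⁻⁹ F.
σ = Q/A = CV/A = 5.58×10⁻⁹ × 1.54 / 7.51×10⁻² = 1.14×10⁻⁷ C/m².

σ ≈ 114 nC/m²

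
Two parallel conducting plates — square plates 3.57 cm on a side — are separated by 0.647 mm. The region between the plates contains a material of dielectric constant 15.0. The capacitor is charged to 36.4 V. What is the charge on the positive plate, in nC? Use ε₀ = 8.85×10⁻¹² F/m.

9.52 nC

A = (3.57 cm)² = 1.27×10⁻³ m².
C = κε₀A/d = 15.0 × 8.85×10⁻¹² × 1.27×10⁻³ / 6.47×10⁻⁴ = 2.61×10⁻¹⁰ F.
Q = CV = 2.61×10⁻¹⁰ × 36.4 = 9.52×10⁻⁹ C.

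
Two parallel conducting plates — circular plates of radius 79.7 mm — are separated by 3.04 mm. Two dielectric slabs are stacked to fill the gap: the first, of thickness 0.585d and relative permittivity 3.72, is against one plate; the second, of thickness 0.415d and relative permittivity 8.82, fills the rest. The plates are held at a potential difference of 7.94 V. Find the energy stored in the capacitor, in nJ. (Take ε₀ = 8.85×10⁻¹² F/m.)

8.96 nJ

A = π(79.7 mm)² = 2.00×10⁻² m².
Stacked slabs ⇒ two capacitors in series, each with the full plate area.
C₁ = κ₁ε₀A/d₁ = 3.72 × 8.85×10⁻¹² × 2.00×10⁻² / 1.78×10⁻³ = 3.69×10⁻¹⁰ F.
C₂ = κ₂ε₀A/d₂ = 8.82 × 8.85×10⁻¹² × 2.00×10⁻² / 1.26×10⁻³ = 1.23×10⁻⁹ F.
C = (1/C₁ + 1/C₂)⁻¹ = 2.84×10⁻¹⁰ F.
U = ½CV² = ½ × 2.84×10⁻¹⁰ × (7.94)² = 8.96×10⁻⁹ J.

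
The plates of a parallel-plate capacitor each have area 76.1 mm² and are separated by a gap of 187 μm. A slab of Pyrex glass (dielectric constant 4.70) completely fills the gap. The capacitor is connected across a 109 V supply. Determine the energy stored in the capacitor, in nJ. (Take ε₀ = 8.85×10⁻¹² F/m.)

A = 76.1 mm² = 7.61×10⁻⁵ m².
C = κε₀A/d = 4.70 × 8.85×10⁻¹² × 7.61×10⁻⁵ / 1.87×10⁻⁴ = 1.69×10⁻¹¹ F.
U = ½CV² = ½ × 1.69×10⁻¹¹ × (109)² = 1.01×10⁻⁷ J.

101 nJ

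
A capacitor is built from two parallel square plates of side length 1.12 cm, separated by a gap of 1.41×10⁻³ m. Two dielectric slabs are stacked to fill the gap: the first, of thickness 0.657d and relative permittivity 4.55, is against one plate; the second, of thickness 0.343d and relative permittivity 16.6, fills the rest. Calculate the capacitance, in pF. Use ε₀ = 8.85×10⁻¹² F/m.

4.77 pF

A = (1.12 cm)² = 1.25×10⁻⁴ m².
Stacked slabs ⇒ two capacitors in series, each with the full plate area.
C₁ = κ₁ε₀A/d₁ = 4.55 × 8.85×10⁻¹² × 1.25×10⁻⁴ / 9.26×10⁻⁴ = 5.45×10⁻¹² F.
C₂ = κ₂ε₀A/d₂ = 16.6 × 8.85×10⁻¹² × 1.25×10⁻⁴ / 4.84×10⁻⁴ = 3.81×10⁻¹¹ F.
C = (1/C₁ + 1/C₂)⁻¹ = 4.77×10⁻¹² F.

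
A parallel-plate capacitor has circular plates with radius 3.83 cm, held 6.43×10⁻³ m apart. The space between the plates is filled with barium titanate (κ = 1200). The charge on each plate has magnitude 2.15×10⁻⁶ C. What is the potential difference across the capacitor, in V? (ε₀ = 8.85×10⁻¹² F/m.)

282 V

A = π(3.83 cm)² = 4.61×10⁻³ m².
C = κε₀A/d = 1200 × 8.85×10⁻¹² × 4.61×10⁻³ / 6.43×10⁻³ = 7.61×10⁻⁹ F.
V = Q/C = 2.15×10⁻⁶ / 7.61×10⁻⁹ = 2.82×10² V.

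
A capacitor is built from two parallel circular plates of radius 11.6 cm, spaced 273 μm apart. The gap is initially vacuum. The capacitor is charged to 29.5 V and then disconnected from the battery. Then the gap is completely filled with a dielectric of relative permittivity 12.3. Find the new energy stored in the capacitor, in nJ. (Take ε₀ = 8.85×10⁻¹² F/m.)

A = π(11.6 cm)² = 4.23×10⁻² m².
Initially C₁ = ε₀A/d = 8.85×10⁻¹² × 4.23×10⁻² / 2.73×10⁻⁴ = 1.37×10⁻⁹ F.
U₁ = 5.96×10⁻⁷ J.
Isolated ⇒ Q is held fixed. C₂ = 12.3 C₁ and U = Q²/(2C), so U₂/U₁ = C₁/C₂ = 0.0813.
U₂ = 0.0813 × 5.96×10⁻⁷ = 4.85×10⁻⁸ J.

U ≈ 48.5 nJ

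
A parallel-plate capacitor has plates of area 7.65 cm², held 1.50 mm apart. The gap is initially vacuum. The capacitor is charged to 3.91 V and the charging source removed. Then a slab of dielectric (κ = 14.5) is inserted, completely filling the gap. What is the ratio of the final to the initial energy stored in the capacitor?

0.0690

Isolated ⇒ Q is held fixed.
C₂ = 14.5 C₁ and U = Q²/(2C), so U₂/U₁ = C₁/C₂ = 0.0690.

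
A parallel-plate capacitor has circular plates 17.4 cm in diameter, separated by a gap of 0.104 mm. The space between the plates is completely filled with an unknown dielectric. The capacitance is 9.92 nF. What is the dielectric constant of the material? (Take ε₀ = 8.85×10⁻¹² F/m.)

κ ≈ 4.90

A = π(17.4/2 cm)² = 2.38×10⁻² m².
κ = Cd/(ε₀A) = 9.92×10⁻⁹ × 1.04×10⁻⁴ / (8.85×10⁻¹² × 2.38×10⁻²) = 4.90.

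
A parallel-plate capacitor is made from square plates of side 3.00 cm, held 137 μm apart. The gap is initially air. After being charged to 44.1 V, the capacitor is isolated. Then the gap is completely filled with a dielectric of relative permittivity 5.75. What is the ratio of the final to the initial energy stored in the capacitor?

U₂/U₁ ≈ 0.174

Isolated ⇒ Q is held fixed.
C₂ = 5.75 C₁ and U = Q²/(2C), so U₂/U₁ = C₁/C₂ = 0.174.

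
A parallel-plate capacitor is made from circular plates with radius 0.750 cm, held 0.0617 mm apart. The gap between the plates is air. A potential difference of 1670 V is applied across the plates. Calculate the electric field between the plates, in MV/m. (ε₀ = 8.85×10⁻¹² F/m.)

E ≈ 27.1 MV/m

E = V/d = 1670 / 6.17×10⁻⁵ = 2.71×10⁷ V/m.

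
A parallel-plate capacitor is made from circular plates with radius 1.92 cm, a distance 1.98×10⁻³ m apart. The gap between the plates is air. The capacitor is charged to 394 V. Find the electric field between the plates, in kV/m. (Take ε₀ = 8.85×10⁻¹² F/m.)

199 kV/m

E = V/d = 394 / 1.98×10⁻³ = 1.99×10⁵ V/m.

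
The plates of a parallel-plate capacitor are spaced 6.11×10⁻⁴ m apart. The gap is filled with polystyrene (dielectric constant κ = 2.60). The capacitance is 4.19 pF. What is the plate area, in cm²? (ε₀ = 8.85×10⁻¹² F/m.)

A = Cd/(κε₀) = 4.19×10⁻¹² × 6.11×10⁻⁴ / (2.60 × 8.85×10⁻¹²) = 1.11×10⁻⁴ m².

A ≈ 1.11 cm²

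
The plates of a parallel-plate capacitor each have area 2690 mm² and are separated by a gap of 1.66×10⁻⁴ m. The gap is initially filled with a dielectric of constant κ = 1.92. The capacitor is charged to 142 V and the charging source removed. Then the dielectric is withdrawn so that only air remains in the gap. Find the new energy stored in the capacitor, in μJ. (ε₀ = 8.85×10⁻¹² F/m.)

A = 2690 mm² = 2.69×10⁻³ m².
Initially C₁ = κε₀A/d = 1.92 × 8.85×10⁻¹² × 2.69×10⁻³ / 1.66×10⁻⁴ = 2.75×10⁻¹⁰ F.
U₁ = 2.78×10⁻⁶ J.
Isolated ⇒ Q is held fixed. C₂ = 0.521 C₁ and U = Q²/(2C), so U₂/U₁ = C₁/C₂ = 1.92.
U₂ = 1.92 × 2.78×10⁻⁶ = 5.33×10⁻⁶ J.

U ≈ 5.33 μJ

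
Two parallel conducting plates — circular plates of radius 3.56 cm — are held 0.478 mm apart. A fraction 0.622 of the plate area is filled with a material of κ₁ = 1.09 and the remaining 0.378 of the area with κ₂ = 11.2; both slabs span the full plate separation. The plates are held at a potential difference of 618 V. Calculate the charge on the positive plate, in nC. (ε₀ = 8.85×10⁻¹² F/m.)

A = π(3.56 cm)² = 3.98×10⁻³ m².
Side-by-side slabs ⇒ two capacitors in parallel, each spanning the full gap.
C₁ = κ₁ε₀A₁/d = 1.09 × 8.85×10⁻¹² × 2.48×10⁻³ / 4.78×10⁻⁴ = 5.00×10⁻¹¹ F.
C₂ = κ₂ε₀A₂/d = 11.2 × 8.85×10⁻¹² × 1.51×10⁻³ / 4.78×10⁻⁴ = 3.12×10⁻¹⁰ F.
C = C₁ + C₂ = 3.62×10⁻¹⁰ F.
Q = CV = 3.62×10⁻¹⁰ × 618 = 2.24×10⁻⁷ C.

Q ≈ 224 nC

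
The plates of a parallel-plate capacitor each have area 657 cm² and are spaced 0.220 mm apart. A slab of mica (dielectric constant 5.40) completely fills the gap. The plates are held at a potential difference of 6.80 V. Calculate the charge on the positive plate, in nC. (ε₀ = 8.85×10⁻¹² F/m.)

Q ≈ 97.0 nC

A = 657 cm² = 6.57×10⁻² m².
C = κε₀A/d = 5.40 × 8.85×10⁻¹² × 6.57×10⁻² / 2.20×10⁻⁴ = 1.43×10⁻⁸ F.
Q = CV = 1.43×10⁻⁸ × 6.80 = 9.70×10⁻⁸ C.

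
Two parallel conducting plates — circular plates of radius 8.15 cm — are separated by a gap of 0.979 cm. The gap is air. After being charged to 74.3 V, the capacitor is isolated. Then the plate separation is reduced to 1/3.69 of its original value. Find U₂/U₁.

0.271

Isolated ⇒ Q is held fixed.
C₂ = 3.69 C₁ and U = Q²/(2C), so U₂/U₁ = C₁/C₂ = 0.271.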